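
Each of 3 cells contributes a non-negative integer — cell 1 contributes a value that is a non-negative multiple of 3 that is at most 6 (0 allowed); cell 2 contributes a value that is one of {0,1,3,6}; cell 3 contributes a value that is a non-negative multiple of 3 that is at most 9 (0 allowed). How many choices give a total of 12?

The generating function for the choices is (1 + y^3 + y^6)·(1 + y + y^3 + y^6)·(1 + y^3 + y^6 + y^9); the count is [y^12].
(1 + y^3 + y^6) has coefficients 1,0,0,1,0,0,1 for degrees 0…6.
(1 + y + y^3 + y^6) has coefficients 1,1,0,1,0,0,1,0,0,0,0,0,0 for degrees 0…12.
Finally multiplying by (1 + y^3 + y^6 + y^9), the product of all factors after the first has coefficients 1,1,0,2,1,0,3,1,0,3,1,0,2 for degrees 0…12.
[y^12] = 1·2 + 1·3 + 1·3 = 8.

8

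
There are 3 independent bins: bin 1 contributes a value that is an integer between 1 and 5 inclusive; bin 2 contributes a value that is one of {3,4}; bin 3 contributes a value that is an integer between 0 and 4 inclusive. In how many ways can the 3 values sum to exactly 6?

The generating function for the choices is (x + x^2 + x^3 + x^4 + x^5)·(x^3 + x^4)·(1 + x + x^2 + x^3 + x^4); the count is [x^6].
(x + x^2 + x^3 + x^4 + x^5) has coefficients 0,1,1,1,1,1 for degrees 0…5.
(x^3 + x^4) has coefficients 0,0,0,1,1,0,0 for degrees 0…6.
Finally multiplying by (1 + x + x^2 + x^3 + x^4), the product of all factors after the first has coefficients 0,0,0,1,2,2,2 for degrees 0…6.
[x^6] = 1·2 + 1·2 + 1·1 + 1·0 + 1·0 = 5.

5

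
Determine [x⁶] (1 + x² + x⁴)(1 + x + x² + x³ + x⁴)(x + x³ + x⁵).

(1 + x² + x⁴) has coefficients 1,0,1,0,1 for degrees 0…4.
(1 + x + x² + x³ + x⁴) has coefficients 1,1,1,1,1,0,0 for degrees 0…6.
Finally multiplying by (x + x³ + x⁵), the product of all factors after the first has coefficients 0,1,1,2,2,3,2 for degrees 0…6.
[x⁶] = 1·2 + 1·2 + 1·1 = 5.

5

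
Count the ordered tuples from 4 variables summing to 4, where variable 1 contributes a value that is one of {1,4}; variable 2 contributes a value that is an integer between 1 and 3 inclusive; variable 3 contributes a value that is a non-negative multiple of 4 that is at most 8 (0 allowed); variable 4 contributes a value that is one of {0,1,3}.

The generating function for the choices is (x + x⁴)·(x + x² + x³)·(1 + x⁴ + x⁸)·(1 + x + x³); the count is [x⁴].
(x + x⁴) has coefficients 0,1,0,0,1 for degrees 0…4.
(x + x² + x³) has coefficients 0,1,1,1,0 for degrees 0…4.
Multiplying by (1 + x⁴ + x⁸) gives running coefficients 0,1,1,1,0 for degrees 0…4.
Finally multiplying by (1 + x + x³), the product of all factors after the first has coefficients 0,1,2,2,2 for degrees 0…4.
[x⁴] = 1·2 + 1·0 = 2.

2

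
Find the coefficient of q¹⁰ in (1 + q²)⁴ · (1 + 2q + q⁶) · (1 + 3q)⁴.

(1 + q²)⁴ has coefficients 1,0,4,0,6,0,4,0,1 for degrees 0…8.
(1 + 2q + q⁶) has coefficients 1,2,0,0,0,0,1,0,0,0,0 for degrees 0…10.
Finally multiplying by (1 + 3q)⁴, the product of all factors after the first has coefficients 1,14,78,216,297,162,1,12,54,108,81 for degrees 0…10.
[q¹⁰] = 1·81 + 4·54 + 6·1 + 4·297 + 1·78 = 1569.

1569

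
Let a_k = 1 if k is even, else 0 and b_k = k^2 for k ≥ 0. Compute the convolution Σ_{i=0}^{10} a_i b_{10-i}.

This is [x^10] in the product of the two ordinary generating functions.
Σ = 1·100 + 0·81 + 1·64 + 0·49 + 1·36 + 0·25 + 1·16 + 0·9 + 1·4 + 0·1 + 1·0 = 220.

220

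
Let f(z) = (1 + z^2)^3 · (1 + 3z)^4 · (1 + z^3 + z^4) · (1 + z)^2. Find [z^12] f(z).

(1 + z^2)^3 has coefficients 1,0,3,0,3,0,1 for degrees 0…6.
(1 + 3z)^4 has coefficients 1,12,54,108,81,0,0,0,0,0,0,0,0 for degrees 0…12.
Multiplying by (1 + z^3 + z^4) gives running coefficients 1,12,54,109,94,66,162,189,81,0,0,0,0 for degrees 0…12.
Finally multiplying by (1 + z)^2, the product of all factors after the first has coefficients 1,14,79,229,366,363,388,579,621,351,81,0,0 for degrees 0…12.
[z^12] = 1·0 + 3·81 + 3·621 + 1·388 = 2494.

2494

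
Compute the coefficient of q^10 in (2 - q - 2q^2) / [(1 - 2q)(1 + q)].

683

The denominator gives the recurrence a_n = a_(n−1) + 2a_(n−2) for n ≥ 3; the numerator fixes a_0 = 2, a_1 = 1, a_2 = 3.
Iterating: 2, 1, 3, 5, 11, 21, 43, 85, 171, 341, 683, so a_10 = 683.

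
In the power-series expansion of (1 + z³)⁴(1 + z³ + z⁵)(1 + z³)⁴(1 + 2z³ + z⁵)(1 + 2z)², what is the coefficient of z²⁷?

(1 + z³)⁴ has coefficients 1,0,0,4,0,0,6,0,0,4,0,0,1 for degrees 0…12.
(1 + z³ + z⁵) has coefficients 1,0,0,1,0,1,0,0,0,0,0,0,0,0,0,0,0,0,0,0,0,0,0,0,0,0,0,0 for degrees 0…27.
Multiplying by (1 + z³)⁴ gives running coefficients 1,0,0,5,0,1,10,0,4,10,0,6,5,0,4,1,0,1,0,0,0,0,0,0,0,0,0,0 for degrees 0…27.
Multiplying by (1 + 2z³ + z⁵) gives running coefficients 1,0,0,7,0,2,20,0,11,30,1,24,25,4,26,11,6,14,2,4,3,0,1,0,0,0,0,0 for degrees 0…27.
Finally multiplying by (1 + 2z)², the product of all factors after the first has coefficients 1,4,4,7,28,30,28,88,91,74,165,148,125,200,142,131,154,82,82,68,27,28,13,4,4,0,0,0 for degrees 0…27.
[z²⁷] = 1·0 + 4·4 + 6·28 + 4·82 + 1·131 = 643.

643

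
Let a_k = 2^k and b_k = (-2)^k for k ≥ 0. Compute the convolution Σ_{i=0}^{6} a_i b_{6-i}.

Write out a_i and b_{6-i} for i = 0,…,6 and sum the products.
Σ = 1·64 + 2·(-32) + 4·16 + 8·(-8) + 16·4 + 32·(-2) + 64·1 = 64.

64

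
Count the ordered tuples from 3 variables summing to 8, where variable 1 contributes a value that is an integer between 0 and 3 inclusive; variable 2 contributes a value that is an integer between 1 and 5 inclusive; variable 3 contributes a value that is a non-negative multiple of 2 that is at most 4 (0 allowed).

8

The generating function for the choices is (1 + y + y^2 + y^3)·(y + y^2 + y^3 + y^4 + y^5)·(1 + y^2 + y^4); the count is [y^8].
(1 + y + y^2 + y^3) has coefficients 1,1,1,1 for degrees 0…3.
(y + y^2 + y^3 + y^4 + y^5) has coefficients 0,1,1,1,1,1,0,0,0 for degrees 0…8.
Finally multiplying by (1 + y^2 + y^4), the product of all factors after the first has coefficients 0,1,1,2,2,3,2,2,1 for degrees 0…8.
[y^8] = 1·1 + 1·2 + 1·2 + 1·3 = 8.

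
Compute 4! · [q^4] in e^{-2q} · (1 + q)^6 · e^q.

37

The EGF product rule gives c_4 = Σ_{k_1+k_2+k_3=4} C(4; k_1,k_2,k_3) · ∏ g_i(k_i), where e^{-2q} gives (-2)^k; (1+q)^6 gives the falling factorial (6)_k; e^q gives (1)^k.
g_1(k) for k = 0…4: 1, -2, 4, -8, 16.
g_2(k) for k = 0…4: 1, 6, 30, 120, 360.
g_3(k) for k = 0…4: 1, 1, 1, 1, 1.
First combine the last two factors: h(k) = Σ_j C(k,j)·g_2(j)·g_3(k−j) for k = 0…4: 1, 7, 43, 229, 1045.
c_4 = Σ_k C(4,k)·g_1(k)·h(4−k) = 1·1·1045 + 4·(-2)·229 + 6·4·43 + 4·(-8)·7 + 1·16·1 = 1045 − 1832 + 1032 − 224 + 16 = 37.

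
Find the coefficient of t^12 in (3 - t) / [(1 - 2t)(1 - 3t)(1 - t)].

Partial fractions give a closed form: a_n = (-10)·2^n + (12)·3^n + (1)·1^n.
At n = 12: a_12 = 6336333.

6336333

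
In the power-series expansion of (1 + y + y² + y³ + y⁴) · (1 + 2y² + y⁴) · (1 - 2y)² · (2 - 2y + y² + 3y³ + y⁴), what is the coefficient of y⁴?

13

(1 + y + y² + y³ + y⁴) has coefficients 1,1,1,1,1 for degrees 0…4.
(1 + 2y² + y⁴) has coefficients 1,0,2,0,1 for degrees 0…4.
Multiplying by (1 - 2y)² gives running coefficients 1,-4,6,-8,9 for degrees 0…4.
Finally multiplying by (2 - 2y + y² + 3y³ + y⁴), the product of all factors after the first has coefficients 2,-10,21,-29,29 for degrees 0…4.
[y⁴] = 1·29 + 1·(-29) + 1·21 + 1·(-10) + 1·2 = 13.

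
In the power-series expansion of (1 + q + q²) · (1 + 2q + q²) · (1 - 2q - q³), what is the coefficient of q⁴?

-8

(1 + q + q²) has coefficients 1,1,1 for degrees 0…2.
(1 + 2q + q²) has coefficients 1,2,1,0,0 for degrees 0…4.
Finally multiplying by (1 - 2q - q³), the product of all factors after the first has coefficients 1,0,-3,-3,-2 for degrees 0…4.
[q⁴] = 1·(-2) + 1·(-3) + 1·(-3) = -8.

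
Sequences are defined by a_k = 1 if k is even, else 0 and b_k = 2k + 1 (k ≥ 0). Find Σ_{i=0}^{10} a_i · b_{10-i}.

66

This is [x^10] in the product of the two ordinary generating functions.
Σ = 1·21 + 0·19 + 1·17 + 0·15 + 1·13 + 0·11 + 1·9 + 0·7 + 1·5 + 0·3 + 1·1 = 66.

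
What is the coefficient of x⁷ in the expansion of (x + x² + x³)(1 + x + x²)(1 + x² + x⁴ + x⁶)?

5

(x + x² + x³) has coefficients 0,1,1,1 for degrees 0…3.
(1 + x + x²) has coefficients 1,1,1,0,0,0,0,0 for degrees 0…7.
Finally multiplying by (1 + x² + x⁴ + x⁶), the product of all factors after the first has coefficients 1,1,2,1,2,1,2,1 for degrees 0…7.
[x⁷] = 1·2 + 1·1 + 1·2 = 5.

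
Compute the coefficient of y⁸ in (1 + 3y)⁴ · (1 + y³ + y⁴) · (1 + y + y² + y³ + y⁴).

(1 + 3y)⁴ has coefficients 1,12,54,108,81 for degrees 0…4.
(1 + y³ + y⁴) has coefficients 1,0,0,1,1,0,0,0,0 for degrees 0…8.
Finally multiplying by (1 + y + y² + y³ + y⁴), the product of all factors after the first has coefficients 1,1,1,2,3,2,2,2,1 for degrees 0…8.
[y⁸] = 1·1 + 12·2 + 54·2 + 108·2 + 81·3 = 592.

592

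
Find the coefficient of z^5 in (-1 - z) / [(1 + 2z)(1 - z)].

10

The denominator gives the recurrence a_n = −a_(n−1) + 2a_(n−2) for n ≥ 3; the numerator fixes a_0 = -1, a_1 = 0, a_2 = -2.
Iterating: -1, 0, -2, 2, -6, 10, so a_5 = 10.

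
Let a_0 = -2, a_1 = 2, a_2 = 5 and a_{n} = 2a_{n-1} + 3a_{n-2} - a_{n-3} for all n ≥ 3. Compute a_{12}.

258949

The ordinary generating function has denominator 1 - 2z - 3z^2 + z^3.
Iterating the recurrence: a_0,…,a_{12} = -2, 2, 5, 18, 49, 147, 423, 1238, 3598, 10487, 30530, 88923, 258949.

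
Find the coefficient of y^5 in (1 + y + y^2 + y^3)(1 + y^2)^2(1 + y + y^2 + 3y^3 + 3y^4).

(1 + y + y^2 + y^3) has coefficients 1,1,1,1 for degrees 0…3.
(1 + y^2)^2 has coefficients 1,0,2,0,1,0 for degrees 0…5.
Finally multiplying by (1 + y + y^2 + 3y^3 + 3y^4), the product of all factors after the first has coefficients 1,1,3,5,6,7 for degrees 0…5.
[y^5] = 1·7 + 1·6 + 1·5 + 1·3 = 21.

21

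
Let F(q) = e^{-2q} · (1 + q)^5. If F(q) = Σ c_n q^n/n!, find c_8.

4096

The EGF product rule gives c_8 = Σ_{k_1+k_2=8} C(8; k_1,k_2) · ∏ g_i(k_i), where e^{-2q} gives (-2)^k; (1+q)^5 gives the falling factorial (5)_k.
g_1(k) for k = 0…8: 1, -2, 4, -8, 16, -32, 64, -128, 256.
g_2(k) for k = 0…8: 1, 5, 20, 60, 120, 120, 0, 0, 0.
c_8 = Σ_k C(8,k)·g_1(k)·g_2(8−k) = 56·(-8)·120 + 70·16·120 + 56·(-32)·60 + 28·64·20 + 8·(-128)·5 + 1·256·1 = −53760 + 134400 − 107520 + 35840 − 5120 + 256 = 4096.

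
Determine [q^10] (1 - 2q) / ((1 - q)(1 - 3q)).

29525

Partial fractions give a closed form: a_n = (1/2)·1^n + (1/2)·3^n.
At n = 10: a_10 = 29525.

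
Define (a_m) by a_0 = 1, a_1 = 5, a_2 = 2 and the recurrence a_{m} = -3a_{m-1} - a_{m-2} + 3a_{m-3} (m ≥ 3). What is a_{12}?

1561

The ordinary generating function has denominator 1 + 3t + t^2 - 3t^3.
Iterating the recurrence: a_0,…,a_{12} = 1, 5, 2, -8, 37, -97, 230, -482, 925, -1603, 2438, -2936, 1561.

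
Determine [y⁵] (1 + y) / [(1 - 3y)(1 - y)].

The denominator gives the recurrence a_n = 4a_(n−1) − 3a_(n−2) for n ≥ 2; the numerator fixes a_0 = 1, a_1 = 5.
Iterating: 1, 5, 17, 53, 161, 485, so a_5 = 485.

485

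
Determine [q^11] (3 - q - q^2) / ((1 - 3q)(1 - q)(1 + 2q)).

The denominator gives the recurrence a_n = 2a_(n−1) + 5a_(n−2) − 6a_(n−3) for n ≥ 3; the numerator fixes a_0 = 3, a_1 = 5, a_2 = 24.
Iterating: 3, 5, 24, 55, 200, 531, 1732, 4919, 15312, 44827, 136700, 405663, so a_11 = 405663.

405663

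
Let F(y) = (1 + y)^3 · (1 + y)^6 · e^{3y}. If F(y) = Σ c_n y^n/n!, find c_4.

The EGF product rule gives c_4 = Σ_{k_1+k_2+k_3=4} C(4; k_1,k_2,k_3) · ∏ g_i(k_i), where (1+y)^3 gives the falling factorial (3)_k; (1+y)^6 gives the falling factorial (6)_k; e^{3y} gives (3)^k.
g_1(k) for k = 0…4: 1, 3, 6, 6, 0.
g_2(k) for k = 0…4: 1, 6, 30, 120, 360.
g_3(k) for k = 0…4: 1, 3, 9, 27, 81.
First combine the last two factors: h(k) = Σ_j C(k,j)·g_2(j)·g_3(k−j) for k = 0…4: 1, 9, 75, 579, 4149.
c_4 = Σ_k C(4,k)·g_1(k)·h(4−k) = 1·1·4149 + 4·3·579 + 6·6·75 + 4·6·9 = 4149 + 6948 + 2700 + 216 = 14013.

14013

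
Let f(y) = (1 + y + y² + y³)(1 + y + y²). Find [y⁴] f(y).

(1 + y + y² + y³) has coefficients 1,1,1,1 for degrees 0…3.
(1 + y + y²) has coefficients 1,1,1,0,0 for degrees 0…4.
[y⁴] = 1·0 + 1·0 + 1·1 + 1·1 = 2.

2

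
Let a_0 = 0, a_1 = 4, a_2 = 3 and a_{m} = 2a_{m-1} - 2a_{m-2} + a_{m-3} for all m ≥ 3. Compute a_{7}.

The ordinary generating function has denominator 1 - 2y + 2y^2 - y^3.
Iterating the recurrence: a_0,…,a_{7} = 0, 4, 3, -2, -6, -5, 0, 4.

4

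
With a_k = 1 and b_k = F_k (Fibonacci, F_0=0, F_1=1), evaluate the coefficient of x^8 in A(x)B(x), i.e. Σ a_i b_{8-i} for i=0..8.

This is [x^8] in the product of the two ordinary generating functions.
Σ = 1·21 + 1·13 + 1·8 + 1·5 + 1·3 + 1·2 + 1·1 + 1·1 + 1·0 = 54.

54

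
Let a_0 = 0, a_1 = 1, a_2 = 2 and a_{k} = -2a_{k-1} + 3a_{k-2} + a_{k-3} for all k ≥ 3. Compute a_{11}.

The ordinary generating function has denominator 1 + 2x - 3x^2 - x^3.
Iterating the recurrence: a_0,…,a_{11} = 0, 1, 2, -1, 9, -19, 64, -176, 525, -1514, 4427, -12871.

-12871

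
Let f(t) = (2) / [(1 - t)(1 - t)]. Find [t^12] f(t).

The denominator gives the recurrence a_n = 2a_(n−1) − a_(n−2) for n ≥ 2; the numerator fixes a_0 = 2, a_1 = 4.
Iterating: 2, 4, 6, 8, 10, 12, 14, 16, 18, 20, 22, 24, 26, so a_12 = 26.

26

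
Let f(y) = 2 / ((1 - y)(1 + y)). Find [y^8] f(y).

Partial fractions give a closed form: a_n = (1)·1^n + (1)·(-1)^n.
At n = 8: a_8 = 2.

2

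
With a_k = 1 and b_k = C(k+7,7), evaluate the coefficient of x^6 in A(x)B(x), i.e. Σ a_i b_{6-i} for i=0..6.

This is [x^6] in the product of the two ordinary generating functions.
Σ = 1·1716 + 1·792 + 1·330 + 1·120 + 1·36 + 1·8 + 1·1 = 3003.

3003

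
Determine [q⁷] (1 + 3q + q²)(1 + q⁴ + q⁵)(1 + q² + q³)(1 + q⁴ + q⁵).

12

(1 + 3q + q²) has coefficients 1,3,1 for degrees 0…2.
(1 + q⁴ + q⁵) has coefficients 1,0,0,0,1,1,0,0 for degrees 0…7.
Multiplying by (1 + q² + q³) gives running coefficients 1,0,1,1,1,1,1,2 for degrees 0…7.
Finally multiplying by (1 + q⁴ + q⁵), the product of all factors after the first has coefficients 1,0,1,1,2,2,2,4 for degrees 0…7.
[q⁷] = 1·4 + 3·2 + 1·2 = 12.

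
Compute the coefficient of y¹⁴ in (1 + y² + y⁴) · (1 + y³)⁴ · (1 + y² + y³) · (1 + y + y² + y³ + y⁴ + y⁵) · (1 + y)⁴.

(1 + y² + y⁴) has coefficients 1,0,1,0,1 for degrees 0…4.
(1 + y³)⁴ has coefficients 1,0,0,4,0,0,6,0,0,4,0,0,1,0,0 for degrees 0…14.
Multiplying by (1 + y² + y³) gives running coefficients 1,0,1,5,0,4,10,0,6,10,0,4,5,0,1 for degrees 0…14.
Multiplying by (1 + y + y² + y³ + y⁴ + y⁵) gives running coefficients 1,1,2,7,7,11,20,20,25,30,30,30,25,25,20 for degrees 0…14.
Finally multiplying by (1 + y)⁴, the product of all factors after the first has coefficients 1,5,12,25,52,90,136,201,276,341,400,450,470,455,420 for degrees 0…14.
[y¹⁴] = 1·420 + 1·470 + 1·400 = 1290.

1290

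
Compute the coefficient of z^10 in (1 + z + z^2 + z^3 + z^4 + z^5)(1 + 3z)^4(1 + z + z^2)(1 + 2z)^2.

5070

(1 + z + z^2 + z^3 + z^4 + z^5) has coefficients 1,1,1,1,1,1 for degrees 0…5.
(1 + 3z)^4 has coefficients 1,12,54,108,81,0,0,0,0,0,0 for degrees 0…10.
Multiplying by (1 + z + z^2) gives running coefficients 1,13,67,174,243,189,81,0,0,0,0 for degrees 0…10.
Finally multiplying by (1 + 2z)^2, the product of all factors after the first has coefficients 1,17,123,494,1207,1857,1809,1080,324,0,0 for degrees 0…10.
[z^10] = 1·0 + 1·0 + 1·324 + 1·1080 + 1·1809 + 1·1857 = 5070.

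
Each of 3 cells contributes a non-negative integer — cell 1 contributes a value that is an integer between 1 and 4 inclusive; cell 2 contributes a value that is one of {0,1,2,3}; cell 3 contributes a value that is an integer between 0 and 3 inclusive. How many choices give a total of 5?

The generating function for the choices is (z + z^2 + z^3 + z^4)·(1 + z + z^2 + z^3)·(1 + z + z^2 + z^3); the count is [z^5].
(z + z^2 + z^3 + z^4) has coefficients 0,1,1,1,1 for degrees 0…4.
(1 + z + z^2 + z^3) has coefficients 1,1,1,1,0,0 for degrees 0…5.
Finally multiplying by (1 + z + z^2 + z^3), the product of all factors after the first has coefficients 1,2,3,4,3,2 for degrees 0…5.
[z^5] = 1·3 + 1·4 + 1·3 + 1·2 = 12.

12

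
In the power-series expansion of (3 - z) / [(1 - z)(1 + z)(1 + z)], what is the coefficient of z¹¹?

-24

The denominator gives the recurrence a_n = −a_(n−1) + a_(n−2) + a_(n−3) for n ≥ 3; the numerator fixes a_0 = 3, a_1 = -4, a_2 = 7.
Iterating: 3, -4, 7, -8, 11, -12, 15, -16, 19, -20, 23, -24, so a_11 = -24.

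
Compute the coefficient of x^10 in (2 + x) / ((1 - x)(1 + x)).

2

Partial fractions give a closed form: a_n = (3/2)·1^n + (1/2)·(-1)^n.
At n = 10: a_10 = 2.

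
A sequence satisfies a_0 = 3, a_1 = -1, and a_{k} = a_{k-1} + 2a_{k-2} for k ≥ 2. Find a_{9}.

339

The ordinary generating function has denominator 1 - q - 2q^2.
Iterating the recurrence: a_0,…,a_{9} = 3, -1, 5, 3, 13, 19, 45, 83, 173, 339.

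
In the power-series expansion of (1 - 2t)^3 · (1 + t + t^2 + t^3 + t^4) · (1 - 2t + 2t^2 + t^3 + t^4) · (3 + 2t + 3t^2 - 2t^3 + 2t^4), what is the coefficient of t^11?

-160

(1 - 2t)^3 has coefficients 1,-6,12,-8 for degrees 0…3.
(1 + t + t^2 + t^3 + t^4) has coefficients 1,1,1,1,1,0,0,0,0,0,0,0 for degrees 0…11.
Multiplying by (1 - 2t + 2t^2 + t^3 + t^4) gives running coefficients 1,-1,1,2,3,2,4,2,1,0,0,0 for degrees 0…11.
Finally multiplying by (3 + 2t + 3t^2 - 2t^3 + 2t^4), the product of all factors after the first has coefficients 3,-1,4,3,20,14,23,18,21,4,7,2 for degrees 0…11.
[t^11] = 1·2 − 6·7 + 12·4 − 8·21 = -160.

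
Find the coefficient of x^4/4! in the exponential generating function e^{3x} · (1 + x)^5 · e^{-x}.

1256

The EGF product rule gives c_4 = Σ_{k_1+k_2+k_3=4} C(4; k_1,k_2,k_3) · ∏ g_i(k_i), where e^{3x} gives (3)^k; (1+x)^5 gives the falling factorial (5)_k; e^{-x} gives (-1)^k.
g_1(k) for k = 0…4: 1, 3, 9, 27, 81.
g_2(k) for k = 0…4: 1, 5, 20, 60, 120.
g_3(k) for k = 0…4: 1, -1, 1, -1, 1.
First combine the last two factors: h(k) = Σ_j C(k,j)·g_2(j)·g_3(k−j) for k = 0…4: 1, 4, 11, 14, -19.
c_4 = Σ_k C(4,k)·g_1(k)·h(4−k) = 1·1·(-19) + 4·3·14 + 6·9·11 + 4·27·4 + 1·81·1 = −19 + 168 + 594 + 432 + 81 = 1256.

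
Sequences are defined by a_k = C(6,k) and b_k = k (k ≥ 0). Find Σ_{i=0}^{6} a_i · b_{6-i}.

192

Write out a_i and b_{6-i} for i = 0,…,6 and sum the products.
Σ = 1·6 + 6·5 + 15·4 + 20·3 + 15·2 + 6·1 + 1·0 = 192.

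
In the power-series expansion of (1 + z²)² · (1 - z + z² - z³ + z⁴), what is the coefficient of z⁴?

4

(1 + z²)² has coefficients 1,0,2,0,1 for degrees 0…4.
(1 - z + z² - z³ + z⁴) has coefficients 1,-1,1,-1,1 for degrees 0…4.
[z⁴] = 1·1 + 2·1 + 1·1 = 4.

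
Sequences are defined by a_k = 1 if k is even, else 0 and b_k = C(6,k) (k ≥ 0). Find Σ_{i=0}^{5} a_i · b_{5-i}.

32

This is [x^5] in the product of the two ordinary generating functions.
Σ = 1·6 + 0·15 + 1·20 + 0·15 + 1·6 + 0·1 = 32.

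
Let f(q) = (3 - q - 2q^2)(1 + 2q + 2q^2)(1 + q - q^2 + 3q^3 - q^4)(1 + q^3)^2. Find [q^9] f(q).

-32

(3 - q - 2q^2) has coefficients 3,-1,-2 for degrees 0…2.
(1 + 2q + 2q^2) has coefficients 1,2,2,0,0,0,0,0,0,0 for degrees 0…9.
Multiplying by (1 + q - q^2 + 3q^3 - q^4) gives running coefficients 1,3,3,3,3,4,-2,0,0,0 for degrees 0…9.
Finally multiplying by (1 + q^3)^2, the product of all factors after the first has coefficients 1,3,3,5,9,10,5,9,11,-1 for degrees 0…9.
[q^9] = 3·(-1) − 1·11 − 2·9 = -32.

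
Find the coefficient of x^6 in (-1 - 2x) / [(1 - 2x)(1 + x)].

-85

The denominator gives the recurrence a_n = a_(n−1) + 2a_(n−2) for n ≥ 2; the numerator fixes a_0 = -1, a_1 = -3.
Iterating: -1, -3, -5, -11, -21, -43, -85, so a_6 = -85.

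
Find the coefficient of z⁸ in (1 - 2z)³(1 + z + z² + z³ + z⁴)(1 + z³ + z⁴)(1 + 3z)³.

(1 - 2z)³ has coefficients 1,-6,12,-8 for degrees 0…3.
(1 + z + z² + z³ + z⁴) has coefficients 1,1,1,1,1,0,0,0,0 for degrees 0…8.
Multiplying by (1 + z³ + z⁴) gives running coefficients 1,1,1,2,3,2,2,2,1 for degrees 0…8.
Finally multiplying by (1 + 3z)³, the product of all factors after the first has coefficients 1,10,37,65,75,110,155,155,127 for degrees 0…8.
[z⁸] = 1·127 − 6·155 + 12·155 − 8·110 = 177.

177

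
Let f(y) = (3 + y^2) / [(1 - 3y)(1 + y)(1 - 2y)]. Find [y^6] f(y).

Partial fractions give a closed form: a_n = (7)·3^n + (1/3)·(-1)^n + (-13/3)·2^n.
At n = 6: a_6 = 4826.

4826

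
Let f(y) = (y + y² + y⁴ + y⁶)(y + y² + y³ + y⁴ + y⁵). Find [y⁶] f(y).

3

(y + y² + y⁴ + y⁶) has coefficients 0,1,1,0,1,0,1 for degrees 0…6.
(y + y² + y³ + y⁴ + y⁵) has coefficients 0,1,1,1,1,1,0 for degrees 0…6.
[y⁶] = 1·1 + 1·1 + 1·1 + 1·0 = 3.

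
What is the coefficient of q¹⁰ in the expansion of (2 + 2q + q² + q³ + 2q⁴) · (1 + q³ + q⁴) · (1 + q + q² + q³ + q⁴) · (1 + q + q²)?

(2 + 2q + q² + q³ + 2q⁴) has coefficients 2,2,1,1,2 for degrees 0…4.
(1 + q³ + q⁴) has coefficients 1,0,0,1,1,0,0,0,0,0,0 for degrees 0…10.
Multiplying by (1 + q + q² + q³ + q⁴) gives running coefficients 1,1,1,2,3,2,2,2,1,0,0 for degrees 0…10.
Finally multiplying by (1 + q + q²), the product of all factors after the first has coefficients 1,2,3,4,6,7,7,6,5,3,1 for degrees 0…10.
[q¹⁰] = 2·1 + 2·3 + 1·5 + 1·6 + 2·7 = 33.

33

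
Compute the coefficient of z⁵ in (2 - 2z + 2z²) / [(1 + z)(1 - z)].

The denominator gives the recurrence a_n = a_(n−2) for n ≥ 3; the numerator fixes a_0 = 2, a_1 = -2, a_2 = 4.
Iterating: 2, -2, 4, -2, 4, -2, so a_5 = -2.

-2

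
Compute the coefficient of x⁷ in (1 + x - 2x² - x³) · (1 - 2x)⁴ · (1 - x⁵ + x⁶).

-37

(1 + x - 2x² - x³) has coefficients 1,1,-2,-1 for degrees 0…3.
(1 - 2x)⁴ has coefficients 1,-8,24,-32,16,0,0,0 for degrees 0…7.
Finally multiplying by (1 - x⁵ + x⁶), the product of all factors after the first has coefficients 1,-8,24,-32,16,-1,9,-32 for degrees 0…7.
[x⁷] = 1·(-32) + 1·9 − 2·(-1) − 1·16 = -37.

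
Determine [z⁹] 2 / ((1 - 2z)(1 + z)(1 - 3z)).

87208

Partial fractions give a closed form: a_n = (-8/3)·2^n + (1/6)·(-1)^n + (9/2)·3^n.
At n = 9: a_9 = 87208.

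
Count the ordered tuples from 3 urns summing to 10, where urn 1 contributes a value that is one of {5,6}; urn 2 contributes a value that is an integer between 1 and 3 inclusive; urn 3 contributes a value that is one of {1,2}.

The generating function for the choices is (x^5 + x^6)·(x + x^2 + x^3)·(x + x^2); the count is [x^10].
(x^5 + x^6) has coefficients 0,0,0,0,0,1,1 for degrees 0…6.
(x + x^2 + x^3) has coefficients 0,1,1,1,0,0,0,0,0,0,0 for degrees 0…10.
Finally multiplying by (x + x^2), the product of all factors after the first has coefficients 0,0,1,2,2,1,0,0,0,0,0 for degrees 0…10.
[x^10] = 1·1 + 1·2 = 3.

3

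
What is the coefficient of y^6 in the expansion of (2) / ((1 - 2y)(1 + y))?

Partial fractions give a closed form: a_n = (4/3)·2^n + (2/3)·(-1)^n.
At n = 6: a_6 = 86.

86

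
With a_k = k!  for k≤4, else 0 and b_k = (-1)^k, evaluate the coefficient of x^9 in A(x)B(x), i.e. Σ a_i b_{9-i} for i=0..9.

-20

This is [x^9] in the product of the two ordinary generating functions.
Σ = 1·(-1) + 1·1 + 2·(-1) + 6·1 + 24·(-1) + 0·1 + 0·(-1) + 0·1 + 0·(-1) + 0·1 = -20.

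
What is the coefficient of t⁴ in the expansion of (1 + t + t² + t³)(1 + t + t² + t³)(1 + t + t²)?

10

(1 + t + t² + t³) has coefficients 1,1,1,1 for degrees 0…3.
(1 + t + t² + t³) has coefficients 1,1,1,1,0 for degrees 0…4.
Finally multiplying by (1 + t + t²), the product of all factors after the first has coefficients 1,2,3,3,2 for degrees 0…4.
[t⁴] = 1·2 + 1·3 + 1·3 + 1·2 = 10.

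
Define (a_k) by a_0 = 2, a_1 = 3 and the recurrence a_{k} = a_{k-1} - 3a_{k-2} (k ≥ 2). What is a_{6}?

The ordinary generating function has denominator 1 - q + 3q^2.
Iterating the recurrence: a_0,…,a_{6} = 2, 3, -3, -12, -3, 33, 42.

42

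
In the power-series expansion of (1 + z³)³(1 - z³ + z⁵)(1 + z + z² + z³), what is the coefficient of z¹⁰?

(1 + z³)³ has coefficients 1,0,0,3,0,0,3,0,0,1 for degrees 0…9.
(1 - z³ + z⁵) has coefficients 1,0,0,-1,0,1,0,0,0,0,0 for degrees 0…10.
Finally multiplying by (1 + z + z² + z³), the product of all factors after the first has coefficients 1,1,1,0,-1,0,0,1,1,0,0 for degrees 0…10.
[z¹⁰] = 1·0 + 3·1 + 3·(-1) + 1·1 = 1.

1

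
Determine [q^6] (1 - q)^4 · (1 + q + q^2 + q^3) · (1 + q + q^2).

(1 - q)^4 has coefficients 1,-4,6,-4,1 for degrees 0…4.
(1 + q + q^2 + q^3) has coefficients 1,1,1,1,0,0,0 for degrees 0…6.
Finally multiplying by (1 + q + q^2), the product of all factors after the first has coefficients 1,2,3,3,2,1,0 for degrees 0…6.
[q^6] = 1·0 − 4·1 + 6·2 − 4·3 + 1·3 = -1.

-1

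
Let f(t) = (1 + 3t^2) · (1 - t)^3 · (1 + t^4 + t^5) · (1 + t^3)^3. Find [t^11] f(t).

(1 + 3t^2) has coefficients 1,0,3 for degrees 0…2.
(1 - t)^3 has coefficients 1,-3,3,-1,0,0,0,0,0,0,0,0 for degrees 0…11.
Multiplying by (1 + t^4 + t^5) gives running coefficients 1,-3,3,-1,1,-2,0,2,-1,0,0,0 for degrees 0…11.
Finally multiplying by (1 + t^3)^3, the product of all factors after the first has coefficients 1,-3,3,2,-8,7,0,-4,2,-2,6,-6 for degrees 0…11.
[t^11] = 1·(-6) + 3·(-2) = -12.

-12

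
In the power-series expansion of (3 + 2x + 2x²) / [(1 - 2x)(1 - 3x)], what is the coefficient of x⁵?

The denominator gives the recurrence a_n = 5a_(n−1) − 6a_(n−2) for n ≥ 3; the numerator fixes a_0 = 3, a_1 = 17, a_2 = 69.
Iterating: 3, 17, 69, 243, 801, 2547, so a_5 = 2547.

2547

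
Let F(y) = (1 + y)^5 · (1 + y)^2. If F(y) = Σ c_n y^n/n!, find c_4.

840

The EGF product rule gives c_4 = Σ_{k_1+k_2=4} C(4; k_1,k_2) · ∏ g_i(k_i), where (1+y)^5 gives the falling factorial (5)_k; (1+y)^2 gives the falling factorial (2)_k.
g_1(k) for k = 0…4: 1, 5, 20, 60, 120.
g_2(k) for k = 0…4: 1, 2, 2, 0, 0.
c_4 = Σ_k C(4,k)·g_1(k)·g_2(4−k) = 6·20·2 + 4·60·2 + 1·120·1 = 240 + 480 + 120 = 840.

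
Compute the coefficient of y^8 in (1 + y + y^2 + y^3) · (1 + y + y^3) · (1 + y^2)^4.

25

(1 + y + y^2 + y^3) has coefficients 1,1,1,1 for degrees 0…3.
(1 + y + y^3) has coefficients 1,1,0,1,0,0,0,0,0 for degrees 0…8.
Finally multiplying by (1 + y^2)^4, the product of all factors after the first has coefficients 1,1,4,5,6,10,4,10,1 for degrees 0…8.
[y^8] = 1·1 + 1·10 + 1·4 + 1·10 = 25.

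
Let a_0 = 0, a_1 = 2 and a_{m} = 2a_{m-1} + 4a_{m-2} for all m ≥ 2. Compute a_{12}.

The ordinary generating function has denominator 1 - 2x - 4x^2.
Iterating the recurrence: a_0,…,a_{12} = 0, 2, 4, 16, 48, 160, 512, 1664, 5376, 17408, 56320, 182272, 589824.

589824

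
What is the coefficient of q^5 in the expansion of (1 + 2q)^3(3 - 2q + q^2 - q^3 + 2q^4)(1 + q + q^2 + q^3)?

30

(1 + 2q)^3 has coefficients 1,6,12,8 for degrees 0…3.
(3 - 2q + q^2 - q^3 + 2q^4) has coefficients 3,-2,1,-1,2,0 for degrees 0…5.
Finally multiplying by (1 + q + q^2 + q^3), the product of all factors after the first has coefficients 3,1,2,1,0,2 for degrees 0…5.
[q^5] = 1·2 + 6·0 + 12·1 + 8·2 = 30.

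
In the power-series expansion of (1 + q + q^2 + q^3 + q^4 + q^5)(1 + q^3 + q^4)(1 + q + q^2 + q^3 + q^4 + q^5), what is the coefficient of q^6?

(1 + q + q^2 + q^3 + q^4 + q^5) has coefficients 1,1,1,1,1,1 for degrees 0…5.
(1 + q^3 + q^4) has coefficients 1,0,0,1,1,0,0 for degrees 0…6.
Finally multiplying by (1 + q + q^2 + q^3 + q^4 + q^5), the product of all factors after the first has coefficients 1,1,1,2,3,3,2 for degrees 0…6.
[q^6] = 1·2 + 1·3 + 1·3 + 1·2 + 1·1 + 1·1 = 12.

12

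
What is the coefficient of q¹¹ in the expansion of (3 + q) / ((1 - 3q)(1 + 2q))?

352246

Partial fractions give a closed form: a_n = (2)·3^n + (1)·(-2)^n.
At n = 11: a_11 = 352246.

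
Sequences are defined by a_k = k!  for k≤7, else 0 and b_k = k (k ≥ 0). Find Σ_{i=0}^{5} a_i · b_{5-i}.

51

Write out a_i and b_{5-i} for i = 0,…,5 and sum the products.
Σ = 1·5 + 1·4 + 2·3 + 6·2 + 24·1 + 120·0 = 51.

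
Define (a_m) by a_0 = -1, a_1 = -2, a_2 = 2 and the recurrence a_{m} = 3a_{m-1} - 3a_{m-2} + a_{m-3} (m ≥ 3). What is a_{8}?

131

The ordinary generating function has denominator 1 - 3y + 3y^2 - y^3.
Iterating the recurrence: a_0,…,a_{8} = -1, -2, 2, 11, 25, 44, 68, 97, 131.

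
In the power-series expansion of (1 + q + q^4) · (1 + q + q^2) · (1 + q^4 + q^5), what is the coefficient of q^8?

2

(1 + q + q^4) has coefficients 1,1,0,0,1 for degrees 0…4.
(1 + q + q^2) has coefficients 1,1,1,0,0,0,0,0,0 for degrees 0…8.
Finally multiplying by (1 + q^4 + q^5), the product of all factors after the first has coefficients 1,1,1,0,1,2,2,1,0 for degrees 0…8.
[q^8] = 1·0 + 1·1 + 1·1 = 2.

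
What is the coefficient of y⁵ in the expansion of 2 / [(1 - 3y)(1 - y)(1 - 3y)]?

4010

The denominator gives the recurrence a_n = 7a_(n−1) − 15a_(n−2) + 9a_(n−3) for n ≥ 3; the numerator fixes a_0 = 2, a_1 = 14, a_2 = 68.
Iterating: 2, 14, 68, 284, 1094, 4010, so a_5 = 4010.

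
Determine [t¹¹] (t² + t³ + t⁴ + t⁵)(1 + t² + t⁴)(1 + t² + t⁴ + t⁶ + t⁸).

(t² + t³ + t⁴ + t⁵) has coefficients 0,0,1,1,1,1 for degrees 0…5.
(1 + t² + t⁴) has coefficients 1,0,1,0,1,0,0,0,0,0,0,0 for degrees 0…11.
Finally multiplying by (1 + t² + t⁴ + t⁶ + t⁸), the product of all factors after the first has coefficients 1,0,2,0,3,0,3,0,3,0,2,0 for degrees 0…11.
[t¹¹] = 1·0 + 1·3 + 1·0 + 1·3 = 6.

6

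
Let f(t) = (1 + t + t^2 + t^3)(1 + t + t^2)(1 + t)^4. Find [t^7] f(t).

17

(1 + t + t^2 + t^3) has coefficients 1,1,1,1 for degrees 0…3.
(1 + t + t^2) has coefficients 1,1,1,0,0,0,0,0 for degrees 0…7.
Finally multiplying by (1 + t)^4, the product of all factors after the first has coefficients 1,5,11,14,11,5,1,0 for degrees 0…7.
[t^7] = 1·0 + 1·1 + 1·5 + 1·11 = 17.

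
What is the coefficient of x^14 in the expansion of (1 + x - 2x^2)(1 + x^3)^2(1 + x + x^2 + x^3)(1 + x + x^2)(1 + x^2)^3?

(1 + x - 2x^2) has coefficients 1,1,-2 for degrees 0…2.
(1 + x^3)^2 has coefficients 1,0,0,2,0,0,1,0,0,0,0,0,0,0,0 for degrees 0…14.
Multiplying by (1 + x + x^2 + x^3) gives running coefficients 1,1,1,3,2,2,3,1,1,1,0,0,0,0,0 for degrees 0…14.
Multiplying by (1 + x + x^2) gives running coefficients 1,2,3,5,6,7,7,6,5,3,2,1,0,0,0 for degrees 0…14.
Finally multiplying by (1 + x^2)^3, the product of all factors after the first has coefficients 1,2,6,11,18,28,35,44,47,47,44,35,28,18,11 for degrees 0…14.
[x^14] = 1·11 + 1·18 − 2·28 = -27.

-27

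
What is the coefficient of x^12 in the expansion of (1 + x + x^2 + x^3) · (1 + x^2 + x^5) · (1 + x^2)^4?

11

(1 + x + x^2 + x^3) has coefficients 1,1,1,1 for degrees 0…3.
(1 + x^2 + x^5) has coefficients 1,0,1,0,0,1,0,0,0,0,0,0,0 for degrees 0…12.
Finally multiplying by (1 + x^2)^4, the product of all factors after the first has coefficients 1,0,5,0,10,1,10,4,5,6,1,4,0 for degrees 0…12.
[x^12] = 1·0 + 1·4 + 1·1 + 1·6 = 11.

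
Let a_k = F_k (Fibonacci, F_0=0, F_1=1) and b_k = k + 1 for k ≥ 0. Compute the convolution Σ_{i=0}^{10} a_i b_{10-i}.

The convolution is the t^10 coefficient of A(t)B(t).
Σ = 0·11 + 1·10 + 1·9 + 2·8 + 3·7 + 5·6 + 8·5 + 13·4 + 21·3 + 34·2 + 55·1 = 364.

364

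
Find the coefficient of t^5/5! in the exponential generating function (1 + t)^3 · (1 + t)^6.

15120

The EGF product rule gives c_5 = Σ_{k_1+k_2=5} C(5; k_1,k_2) · ∏ g_i(k_i), where (1+t)^3 gives the falling factorial (3)_k; (1+t)^6 gives the falling factorial (6)_k.
g_1(k) for k = 0…5: 1, 3, 6, 6, 0, 0.
g_2(k) for k = 0…5: 1, 6, 30, 120, 360, 720.
c_5 = Σ_k C(5,k)·g_1(k)·g_2(5−k) = 1·1·720 + 5·3·360 + 10·6·120 + 10·6·30 = 720 + 5400 + 7200 + 1800 = 15120.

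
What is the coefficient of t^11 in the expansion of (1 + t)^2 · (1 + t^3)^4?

4

(1 + t)^2 has coefficients 1,2,1 for degrees 0…2.
(1 + t^3)^4 has coefficients 1,0,0,4,0,0,6,0,0,4,0,0 for degrees 0…11.
[t^11] = 1·0 + 2·0 + 1·4 = 4.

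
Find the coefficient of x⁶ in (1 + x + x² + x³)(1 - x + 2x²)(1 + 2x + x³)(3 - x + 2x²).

(1 + x + x² + x³) has coefficients 1,1,1,1 for degrees 0…3.
(1 - x + 2x²) has coefficients 1,-1,2,0,0,0,0 for degrees 0…6.
Multiplying by (1 + 2x + x³) gives running coefficients 1,1,0,5,-1,2,0 for degrees 0…6.
Finally multiplying by (3 - x + 2x²), the product of all factors after the first has coefficients 3,2,1,17,-8,17,-4 for degrees 0…6.
[x⁶] = 1·(-4) + 1·17 + 1·(-8) + 1·17 = 22.

22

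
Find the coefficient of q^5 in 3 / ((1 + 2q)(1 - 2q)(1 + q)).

-63

Partial fractions give a closed form: a_n = (3)·(-2)^n + (1)·2^n + (-1)·(-1)^n.
At n = 5: a_5 = -63.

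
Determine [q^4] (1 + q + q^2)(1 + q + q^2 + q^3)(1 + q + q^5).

(1 + q + q^2) has coefficients 1,1,1 for degrees 0…2.
(1 + q + q^2 + q^3) has coefficients 1,1,1,1,0 for degrees 0…4.
Finally multiplying by (1 + q + q^5), the product of all factors after the first has coefficients 1,2,2,2,1 for degrees 0…4.
[q^4] = 1·1 + 1·2 + 1·2 = 5.

5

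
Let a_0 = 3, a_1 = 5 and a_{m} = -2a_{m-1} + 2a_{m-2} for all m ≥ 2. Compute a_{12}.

-139968

The ordinary generating function has denominator 1 + 2t - 2t^2.
Iterating the recurrence: a_0,…,a_{12} = 3, 5, -4, 18, -44, 124, -336, 920, -2512, 6864, -18752, 51232, -139968.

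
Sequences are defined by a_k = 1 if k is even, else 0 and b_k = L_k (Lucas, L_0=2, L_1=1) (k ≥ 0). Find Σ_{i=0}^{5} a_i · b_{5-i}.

Write out a_i and b_{5-i} for i = 0,…,5 and sum the products.
Σ = 1·11 + 0·7 + 1·4 + 0·3 + 1·1 + 0·2 = 16.

16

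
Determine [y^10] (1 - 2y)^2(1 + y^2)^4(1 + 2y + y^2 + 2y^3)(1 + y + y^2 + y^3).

(1 - 2y)^2 has coefficients 1,-4,4 for degrees 0…2.
(1 + y^2)^4 has coefficients 1,0,4,0,6,0,4,0,1,0,0 for degrees 0…10.
Multiplying by (1 + 2y + y^2 + 2y^3) gives running coefficients 1,2,5,10,10,20,10,20,5,10,1 for degrees 0…10.
Finally multiplying by (1 + y + y^2 + y^3), the product of all factors after the first has coefficients 1,3,8,18,27,45,50,60,55,45,36 for degrees 0…10.
[y^10] = 1·36 − 4·45 + 4·55 = 76.

76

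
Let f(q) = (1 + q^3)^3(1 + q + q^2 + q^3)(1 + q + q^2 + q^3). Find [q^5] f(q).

(1 + q^3)^3 has coefficients 1,0,0,3,0,0 for degrees 0…5.
(1 + q + q^2 + q^3) has coefficients 1,1,1,1,0,0 for degrees 0…5.
Finally multiplying by (1 + q + q^2 + q^3), the product of all factors after the first has coefficients 1,2,3,4,3,2 for degrees 0…5.
[q^5] = 1·2 + 3·3 = 11.

11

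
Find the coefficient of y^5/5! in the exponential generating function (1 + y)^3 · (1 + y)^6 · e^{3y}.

The EGF product rule gives c_5 = Σ_{k_1+k_2+k_3=5} C(5; k_1,k_2,k_3) · ∏ g_i(k_i), where (1+y)^3 gives the falling factorial (3)_k; (1+y)^6 gives the falling factorial (6)_k; e^{3y} gives (3)^k.
g_1(k) for k = 0…5: 1, 3, 6, 6, 0, 0.
g_2(k) for k = 0…5: 1, 6, 30, 120, 360, 720.
g_3(k) for k = 0…5: 1, 3, 9, 27, 81, 243.
First combine the last two factors: h(k) = Σ_j C(k,j)·g_2(j)·g_3(k−j) for k = 0…5: 1, 9, 75, 579, 4149, 27693.
c_5 = Σ_k C(5,k)·g_1(k)·h(5−k) = 1·1·27693 + 5·3·4149 + 10·6·579 + 10·6·75 = 27693 + 62235 + 34740 + 4500 = 129168.

129168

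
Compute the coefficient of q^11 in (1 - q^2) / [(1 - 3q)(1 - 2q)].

The denominator gives the recurrence a_n = 5a_(n−1) − 6a_(n−2) for n ≥ 3; the numerator fixes a_0 = 1, a_1 = 5, a_2 = 18.
Iterating: 1, 5, 18, 60, 192, 600, 1848, 5640, 17112, 51720, 155928, 469320, so a_11 = 469320.

469320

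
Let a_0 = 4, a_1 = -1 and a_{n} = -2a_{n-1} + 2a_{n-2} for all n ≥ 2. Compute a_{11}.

-71776

The ordinary generating function has denominator 1 + 2q - 2q^2.
Iterating the recurrence: a_0,…,a_{11} = 4, -1, 10, -22, 64, -172, 472, -1288, 3520, -9616, 26272, -71776.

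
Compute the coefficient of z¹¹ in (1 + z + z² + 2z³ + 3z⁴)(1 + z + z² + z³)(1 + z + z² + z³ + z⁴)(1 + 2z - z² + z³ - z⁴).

0

(1 + z + z² + 2z³ + 3z⁴) has coefficients 1,1,1,2,3 for degrees 0…4.
(1 + z + z² + z³) has coefficients 1,1,1,1,0,0,0,0,0,0,0,0 for degrees 0…11.
Multiplying by (1 + z + z² + z³ + z⁴) gives running coefficients 1,2,3,4,4,3,2,1,0,0,0,0 for degrees 0…11.
Finally multiplying by (1 + 2z - z² + z³ - z⁴), the product of all factors after the first has coefficients 1,4,6,9,10,8,5,2,-1,-2,-1,-1 for degrees 0…11.
[z¹¹] = 1·(-1) + 1·(-1) + 1·(-2) + 2·(-1) + 3·2 = 0.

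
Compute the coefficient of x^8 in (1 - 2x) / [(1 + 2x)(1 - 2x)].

Partial fractions give a closed form: a_n = (1)·(-2)^n.
At n = 8: a_8 = 256.

256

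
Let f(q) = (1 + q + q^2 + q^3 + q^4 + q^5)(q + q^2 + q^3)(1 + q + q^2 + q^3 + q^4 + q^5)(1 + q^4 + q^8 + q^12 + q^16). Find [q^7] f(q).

22

(1 + q + q^2 + q^3 + q^4 + q^5) has coefficients 1,1,1,1,1,1 for degrees 0…5.
(q + q^2 + q^3) has coefficients 0,1,1,1,0,0,0,0 for degrees 0…7.
Multiplying by (1 + q + q^2 + q^3 + q^4 + q^5) gives running coefficients 0,1,2,3,3,3,3,2 for degrees 0…7.
Finally multiplying by (1 + q^4 + q^8 + q^12 + q^16), the product of all factors after the first has coefficients 0,1,2,3,3,4,5,5 for degrees 0…7.
[q^7] = 1·5 + 1·5 + 1·4 + 1·3 + 1·3 + 1·2 = 22.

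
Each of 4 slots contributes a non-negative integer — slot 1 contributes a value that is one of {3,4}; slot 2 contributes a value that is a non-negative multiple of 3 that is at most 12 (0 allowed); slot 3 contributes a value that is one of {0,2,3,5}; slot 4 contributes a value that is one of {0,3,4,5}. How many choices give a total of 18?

11

The generating function for the choices is (y³ + y⁴)·(1 + y³ + y⁶ + y⁹ + y¹²)·(1 + y² + y³ + y⁵)·(1 + y³ + y⁴ + y⁵); the count is [y¹⁸].
(y³ + y⁴) has coefficients 0,0,0,1,1 for degrees 0…4.
(1 + y³ + y⁶ + y⁹ + y¹²) has coefficients 1,0,0,1,0,0,1,0,0,1,0,0,1,0,0,0,0,0,0 for degrees 0…18.
Multiplying by (1 + y² + y³ + y⁵) gives running coefficients 1,0,1,2,0,2,2,0,2,2,0,2,2,0,2,1,0,1,0 for degrees 0…18.
Finally multiplying by (1 + y³ + y⁴ + y⁵), the product of all factors after the first has coefficients 1,0,1,3,1,4,5,3,6,6,4,6,6,4,6,5,4,5,3 for degrees 0…18.
[y¹⁸] = 1·5 + 1·6 = 11.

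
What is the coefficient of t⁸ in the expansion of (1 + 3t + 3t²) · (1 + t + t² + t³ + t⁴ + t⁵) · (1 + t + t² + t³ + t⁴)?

(1 + 3t + 3t²) has coefficients 1,3,3 for degrees 0…2.
(1 + t + t² + t³ + t⁴ + t⁵) has coefficients 1,1,1,1,1,1,0,0,0 for degrees 0…8.
Finally multiplying by (1 + t + t² + t³ + t⁴), the product of all factors after the first has coefficients 1,2,3,4,5,5,4,3,2 for degrees 0…8.
[t⁸] = 1·2 + 3·3 + 3·4 = 23.

23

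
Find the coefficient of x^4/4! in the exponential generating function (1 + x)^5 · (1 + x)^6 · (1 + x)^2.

17160

The EGF product rule gives c_4 = Σ_{k_1+k_2+k_3=4} C(4; k_1,k_2,k_3) · ∏ g_i(k_i), where (1+x)^5 gives the falling factorial (5)_k; (1+x)^6 gives the falling factorial (6)_k; (1+x)^2 gives the falling factorial (2)_k.
g_1(k) for k = 0…4: 1, 5, 20, 60, 120.
g_2(k) for k = 0…4: 1, 6, 30, 120, 360.
g_3(k) for k = 0…4: 1, 2, 2, 0, 0.
First combine the last two factors: h(k) = Σ_j C(k,j)·g_2(j)·g_3(k−j) for k = 0…4: 1, 8, 56, 336, 1680.
c_4 = Σ_k C(4,k)·g_1(k)·h(4−k) = 1·1·1680 + 4·5·336 + 6·20·56 + 4·60·8 + 1·120·1 = 1680 + 6720 + 6720 + 1920 + 120 = 17160.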